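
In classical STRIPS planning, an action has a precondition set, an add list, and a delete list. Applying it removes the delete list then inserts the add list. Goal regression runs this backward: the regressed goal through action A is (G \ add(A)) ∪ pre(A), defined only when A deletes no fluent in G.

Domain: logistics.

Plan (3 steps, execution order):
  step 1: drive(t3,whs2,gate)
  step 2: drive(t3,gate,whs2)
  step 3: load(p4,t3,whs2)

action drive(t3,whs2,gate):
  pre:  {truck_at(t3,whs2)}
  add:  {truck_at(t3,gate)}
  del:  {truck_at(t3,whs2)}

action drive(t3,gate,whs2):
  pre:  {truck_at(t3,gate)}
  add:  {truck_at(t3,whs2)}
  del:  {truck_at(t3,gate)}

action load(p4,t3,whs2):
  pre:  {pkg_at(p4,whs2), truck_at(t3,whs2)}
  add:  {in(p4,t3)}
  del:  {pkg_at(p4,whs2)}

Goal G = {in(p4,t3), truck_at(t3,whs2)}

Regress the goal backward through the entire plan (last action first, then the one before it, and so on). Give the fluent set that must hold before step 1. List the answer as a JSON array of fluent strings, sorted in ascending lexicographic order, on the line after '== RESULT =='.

Work backward from the goal:
  through step 3 (load(p4,t3,whs2)): drop {in(p4,t3)}, keep {truck_at(t3,whs2)}, require {pkg_at(p4,whs2), truck_at(t3,whs2)}
    → {pkg_at(p4,whs2), truck_at(t3,whs2)}
  through step 2 (drive(t3,gate,whs2)): drop {truck_at(t3,whs2)}, keep {pkg_at(p4,whs2)}, require {truck_at(t3,gate)}
    → {pkg_at(p4,whs2), truck_at(t3,gate)}
  through step 1 (drive(t3,whs2,gate)): drop {truck_at(t3,gate)}, keep {pkg_at(p4,whs2)}, require {truck_at(t3,whs2)}
    → {pkg_at(p4,whs2), truck_at(t3,whs2)}

== RESULT ==
["pkg_at(p4,whs2)", "truck_at(t3,whs2)"]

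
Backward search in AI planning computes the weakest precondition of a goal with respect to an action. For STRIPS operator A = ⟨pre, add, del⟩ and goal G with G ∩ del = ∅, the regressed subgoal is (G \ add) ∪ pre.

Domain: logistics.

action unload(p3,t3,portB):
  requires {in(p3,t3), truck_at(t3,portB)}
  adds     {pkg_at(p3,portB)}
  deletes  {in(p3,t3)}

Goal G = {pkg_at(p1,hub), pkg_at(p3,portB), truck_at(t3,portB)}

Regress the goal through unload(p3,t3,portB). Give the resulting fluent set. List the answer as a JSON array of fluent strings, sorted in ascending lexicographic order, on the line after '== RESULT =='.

Compute (G \ add) ∪ pre:
  G ∩ del = {}  (empty — regression defined)
  G \ add = {pkg_at(p1,hub), pkg_at(p3,portB), truck_at(t3,portB)} \ {pkg_at(p3,portB)} = {pkg_at(p1,hub), truck_at(t3,portB)}
  ∪ pre   = {pkg_at(p1,hub), truck_at(t3,portB)} ∪ {in(p3,t3), truck_at(t3,portB)}
          = {in(p3,t3), pkg_at(p1,hub), truck_at(t3,portB)}

== RESULT ==
["in(p3,t3)", "pkg_at(p1,hub)", "truck_at(t3,portB)"]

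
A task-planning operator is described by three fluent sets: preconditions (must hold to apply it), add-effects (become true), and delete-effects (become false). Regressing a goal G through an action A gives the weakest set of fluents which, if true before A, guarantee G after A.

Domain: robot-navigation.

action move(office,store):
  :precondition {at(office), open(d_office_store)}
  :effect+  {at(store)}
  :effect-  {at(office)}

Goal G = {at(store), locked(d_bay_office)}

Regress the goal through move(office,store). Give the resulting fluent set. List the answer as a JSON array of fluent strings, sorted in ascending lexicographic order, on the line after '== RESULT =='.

Compute (G \ add) ∪ pre:
  G ∩ del = {}  (empty — regression defined)
  G \ add = {at(store), locked(d_bay_office)} \ {at(store)} = {locked(d_bay_office)}
  ∪ pre   = {locked(d_bay_office)} ∪ {at(office), open(d_office_store)}
          = {at(office), locked(d_bay_office), open(d_office_store)}

== RESULT ==
["at(office)", "locked(d_bay_office)", "open(d_office_store)"]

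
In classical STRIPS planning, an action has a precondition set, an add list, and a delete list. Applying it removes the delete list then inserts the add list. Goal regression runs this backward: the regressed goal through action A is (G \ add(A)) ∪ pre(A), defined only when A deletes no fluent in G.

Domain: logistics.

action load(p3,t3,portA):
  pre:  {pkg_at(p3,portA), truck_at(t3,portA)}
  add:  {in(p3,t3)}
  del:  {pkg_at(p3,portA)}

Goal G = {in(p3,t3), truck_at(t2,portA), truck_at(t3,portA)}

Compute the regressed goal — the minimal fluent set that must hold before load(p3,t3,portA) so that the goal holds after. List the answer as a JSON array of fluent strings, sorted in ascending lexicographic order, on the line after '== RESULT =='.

Compute (G \ add) ∪ pre:
  G ∩ del = {}  (empty — regression defined)
  G \ add = {in(p3,t3), truck_at(t2,portA), truck_at(t3,portA)} \ {in(p3,t3)} = {truck_at(t2,portA), truck_at(t3,portA)}
  ∪ pre   = {truck_at(t2,portA), truck_at(t3,portA)} ∪ {pkg_at(p3,portA), truck_at(t3,portA)}
          = {pkg_at(p3,portA), truck_at(t2,portA), truck_at(t3,portA)}

== RESULT ==
["pkg_at(p3,portA)", "truck_at(t2,portA)", "truck_at(t3,portA)"]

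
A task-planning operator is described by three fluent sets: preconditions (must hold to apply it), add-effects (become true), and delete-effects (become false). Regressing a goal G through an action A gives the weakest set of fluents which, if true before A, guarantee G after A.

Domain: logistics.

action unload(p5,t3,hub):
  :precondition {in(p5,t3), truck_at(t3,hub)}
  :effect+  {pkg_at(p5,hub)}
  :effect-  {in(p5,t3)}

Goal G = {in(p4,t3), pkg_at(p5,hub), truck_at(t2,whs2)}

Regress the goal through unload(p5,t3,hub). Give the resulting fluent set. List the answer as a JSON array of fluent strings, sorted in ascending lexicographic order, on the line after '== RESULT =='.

Regress:
  G ∩ del = {}  (empty — regression defined)
  G \ add = {in(p4,t3), pkg_at(p5,hub), truck_at(t2,whs2)} \ {pkg_at(p5,hub)} = {in(p4,t3), truck_at(t2,whs2)}
  ∪ pre   = {in(p4,t3), truck_at(t2,whs2)} ∪ {in(p5,t3), truck_at(t3,hub)}
          = {in(p4,t3), in(p5,t3), truck_at(t2,whs2), truck_at(t3,hub)}

== RESULT ==
["in(p4,t3)", "in(p5,t3)", "truck_at(t2,whs2)", "truck_at(t3,hub)"]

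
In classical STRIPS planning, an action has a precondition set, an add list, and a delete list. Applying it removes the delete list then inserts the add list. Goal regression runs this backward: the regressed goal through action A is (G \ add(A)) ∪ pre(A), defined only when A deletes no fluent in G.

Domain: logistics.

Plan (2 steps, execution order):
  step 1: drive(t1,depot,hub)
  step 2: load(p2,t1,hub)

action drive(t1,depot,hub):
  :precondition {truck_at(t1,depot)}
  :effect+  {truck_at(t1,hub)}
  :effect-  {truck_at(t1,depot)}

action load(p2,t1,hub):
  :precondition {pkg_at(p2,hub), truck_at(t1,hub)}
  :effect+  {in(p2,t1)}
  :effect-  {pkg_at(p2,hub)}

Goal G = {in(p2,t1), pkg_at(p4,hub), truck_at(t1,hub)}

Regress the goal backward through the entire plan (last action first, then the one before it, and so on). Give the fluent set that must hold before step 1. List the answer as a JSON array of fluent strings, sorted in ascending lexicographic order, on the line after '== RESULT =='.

Regress step by step:
  through step 2 (load(p2,t1,hub)): drop {in(p2,t1)}, keep {pkg_at(p4,hub), truck_at(t1,hub)}, require {pkg_at(p2,hub), truck_at(t1,hub)}
    → {pkg_at(p2,hub), pkg_at(p4,hub), truck_at(t1,hub)}
  through step 1 (drive(t1,depot,hub)): drop {truck_at(t1,hub)}, keep {pkg_at(p2,hub), pkg_at(p4,hub)}, require {truck_at(t1,depot)}
    → {pkg_at(p2,hub), pkg_at(p4,hub), truck_at(t1,depot)}

== RESULT ==
["pkg_at(p2,hub)", "pkg_at(p4,hub)", "truck_at(t1,depot)"]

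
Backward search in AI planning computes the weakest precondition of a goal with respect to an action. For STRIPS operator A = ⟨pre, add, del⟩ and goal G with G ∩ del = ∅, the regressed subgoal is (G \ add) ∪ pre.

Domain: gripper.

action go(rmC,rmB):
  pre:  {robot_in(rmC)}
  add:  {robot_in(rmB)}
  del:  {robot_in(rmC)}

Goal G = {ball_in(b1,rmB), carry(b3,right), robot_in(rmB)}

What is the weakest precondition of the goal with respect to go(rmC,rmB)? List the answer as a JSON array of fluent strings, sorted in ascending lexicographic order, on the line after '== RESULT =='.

Compute (G \ add) ∪ pre:
  G ∩ del = {}  (empty — regression defined)
  G \ add = {ball_in(b1,rmB), carry(b3,right), robot_in(rmB)} \ {robot_in(rmB)} = {ball_in(b1,rmB), carry(b3,right)}
  ∪ pre   = {ball_in(b1,rmB), carry(b3,right)} ∪ {robot_in(rmC)}
          = {ball_in(b1,rmB), carry(b3,right), robot_in(rmC)}

== RESULT ==
["ball_in(b1,rmB)", "carry(b3,right)", "robot_in(rmC)"]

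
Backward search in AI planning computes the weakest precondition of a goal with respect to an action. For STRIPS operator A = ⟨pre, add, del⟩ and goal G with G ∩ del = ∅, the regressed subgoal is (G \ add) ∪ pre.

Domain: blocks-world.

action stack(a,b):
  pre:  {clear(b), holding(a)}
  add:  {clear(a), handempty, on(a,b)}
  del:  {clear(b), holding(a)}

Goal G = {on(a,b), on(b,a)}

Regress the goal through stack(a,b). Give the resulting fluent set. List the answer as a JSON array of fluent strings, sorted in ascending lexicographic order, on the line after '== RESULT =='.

Compute (G \ add) ∪ pre:
  G ∩ del = {}  (empty — regression defined)
  G \ add = {on(a,b), on(b,a)} \ {clear(a), handempty, on(a,b)} = {on(b,a)}
  ∪ pre   = {on(b,a)} ∪ {clear(b), holding(a)}
          = {clear(b), holding(a), on(b,a)}

== RESULT ==
["clear(b)", "holding(a)", "on(b,a)"]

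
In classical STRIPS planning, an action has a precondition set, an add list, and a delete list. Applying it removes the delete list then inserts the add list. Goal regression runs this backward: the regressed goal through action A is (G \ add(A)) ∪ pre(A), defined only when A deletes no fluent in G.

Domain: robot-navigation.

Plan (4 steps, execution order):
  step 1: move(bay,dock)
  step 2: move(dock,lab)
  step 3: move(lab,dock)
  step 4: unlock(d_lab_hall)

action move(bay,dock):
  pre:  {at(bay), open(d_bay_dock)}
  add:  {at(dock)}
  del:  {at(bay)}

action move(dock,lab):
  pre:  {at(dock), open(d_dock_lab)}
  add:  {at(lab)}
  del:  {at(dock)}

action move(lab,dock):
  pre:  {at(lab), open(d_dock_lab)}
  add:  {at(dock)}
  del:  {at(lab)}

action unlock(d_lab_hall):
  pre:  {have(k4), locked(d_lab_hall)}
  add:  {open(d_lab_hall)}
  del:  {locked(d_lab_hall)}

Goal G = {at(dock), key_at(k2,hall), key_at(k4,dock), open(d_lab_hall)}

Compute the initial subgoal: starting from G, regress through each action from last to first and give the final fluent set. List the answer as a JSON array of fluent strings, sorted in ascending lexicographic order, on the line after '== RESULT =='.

Regress step by step:
  through step 4 (unlock(d_lab_hall)): drop {open(d_lab_hall)}, keep {at(dock), key_at(k2,hall), key_at(k4,dock)}, require {have(k4), locked(d_lab_hall)}
    → {at(dock), have(k4), key_at(k2,hall), key_at(k4,dock), locked(d_lab_hall)}
  through step 3 (move(lab,dock)): drop {at(dock)}, keep {have(k4), key_at(k2,hall), key_at(k4,dock), locked(d_lab_hall)}, require {at(lab), open(d_dock_lab)}
    → {at(lab), have(k4), key_at(k2,hall), key_at(k4,dock), locked(d_lab_hall), open(d_dock_lab)}
  through step 2 (move(dock,lab)): drop {at(lab)}, keep {have(k4), key_at(k2,hall), key_at(k4,dock), locked(d_lab_hall), open(d_dock_lab)}, require {at(dock), open(d_dock_lab)}
    → {at(dock), have(k4), key_at(k2,hall), key_at(k4,dock), locked(d_lab_hall), open(d_dock_lab)}
  through step 1 (move(bay,dock)): drop {at(dock)}, keep {have(k4), key_at(k2,hall), key_at(k4,dock), locked(d_lab_hall), open(d_dock_lab)}, require {at(bay), open(d_bay_dock)}
    → {at(bay), have(k4), key_at(k2,hall), key_at(k4,dock), locked(d_lab_hall), open(d_bay_dock), open(d_dock_lab)}

== RESULT ==
["at(bay)", "have(k4)", "key_at(k2,hall)", "key_at(k4,dock)", "locked(d_lab_hall)", "open(d_bay_dock)", "open(d_dock_lab)"]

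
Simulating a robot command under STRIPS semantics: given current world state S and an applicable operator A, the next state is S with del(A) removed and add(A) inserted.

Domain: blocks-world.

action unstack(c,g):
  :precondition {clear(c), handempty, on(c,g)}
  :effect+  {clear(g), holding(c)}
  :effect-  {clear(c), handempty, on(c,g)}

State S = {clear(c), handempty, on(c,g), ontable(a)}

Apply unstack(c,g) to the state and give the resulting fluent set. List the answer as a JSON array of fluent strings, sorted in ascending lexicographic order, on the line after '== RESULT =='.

Compute (S \ del) ∪ add:
  pre ⊆ S: {clear(c), handempty, on(c,g)} ⊆ S  — applicable
  S \ del = {ontable(a)}
  ∪ add   = {clear(g), holding(c), ontable(a)}

== RESULT ==
["clear(g)", "holding(c)", "ontable(a)"]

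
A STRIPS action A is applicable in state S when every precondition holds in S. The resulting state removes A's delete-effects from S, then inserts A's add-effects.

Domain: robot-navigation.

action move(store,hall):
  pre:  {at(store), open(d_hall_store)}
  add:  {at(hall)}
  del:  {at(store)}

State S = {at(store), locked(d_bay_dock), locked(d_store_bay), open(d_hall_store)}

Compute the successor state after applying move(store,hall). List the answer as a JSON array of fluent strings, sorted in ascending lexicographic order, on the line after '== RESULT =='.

Progress:
  pre ⊆ S: {at(store), open(d_hall_store)} ⊆ S  — applicable
  S \ del = {locked(d_bay_dock), locked(d_store_bay), open(d_hall_store)}
  ∪ add   = {at(hall), locked(d_bay_dock), locked(d_store_bay), open(d_hall_store)}

== RESULT ==
["at(hall)", "locked(d_bay_dock)", "locked(d_store_bay)", "open(d_hall_store)"]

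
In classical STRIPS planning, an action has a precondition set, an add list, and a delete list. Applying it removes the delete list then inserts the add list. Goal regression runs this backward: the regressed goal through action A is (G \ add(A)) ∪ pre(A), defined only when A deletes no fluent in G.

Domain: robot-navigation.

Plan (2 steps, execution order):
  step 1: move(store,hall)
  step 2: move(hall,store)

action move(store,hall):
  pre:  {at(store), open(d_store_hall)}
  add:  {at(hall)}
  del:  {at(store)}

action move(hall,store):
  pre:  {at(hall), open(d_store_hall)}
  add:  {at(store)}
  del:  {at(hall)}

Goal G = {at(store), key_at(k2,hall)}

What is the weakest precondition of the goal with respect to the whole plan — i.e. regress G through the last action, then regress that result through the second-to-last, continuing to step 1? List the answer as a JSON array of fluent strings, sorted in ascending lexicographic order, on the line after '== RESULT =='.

Regress step by step:
  through step 2 (move(hall,store)): drop {at(store)}, keep {key_at(k2,hall)}, require {at(hall), open(d_store_hall)}
    → {at(hall), key_at(k2,hall), open(d_store_hall)}
  through step 1 (move(store,hall)): drop {at(hall)}, keep {key_at(k2,hall), open(d_store_hall)}, require {at(store), open(d_store_hall)}
    → {at(store), key_at(k2,hall), open(d_store_hall)}

== RESULT ==
["at(store)", "key_at(k2,hall)", "open(d_store_hall)"]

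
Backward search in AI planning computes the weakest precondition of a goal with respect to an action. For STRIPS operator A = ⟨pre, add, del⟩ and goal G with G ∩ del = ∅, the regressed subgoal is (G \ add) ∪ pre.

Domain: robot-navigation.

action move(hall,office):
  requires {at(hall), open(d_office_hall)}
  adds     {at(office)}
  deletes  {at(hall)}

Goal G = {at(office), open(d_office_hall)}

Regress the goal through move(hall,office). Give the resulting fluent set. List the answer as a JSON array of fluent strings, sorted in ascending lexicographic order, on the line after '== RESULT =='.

Compute (G \ add) ∪ pre:
  G ∩ del = {}  (empty — regression defined)
  G \ add = {at(office), open(d_office_hall)} \ {at(office)} = {open(d_office_hall)}
  ∪ pre   = {open(d_office_hall)} ∪ {at(hall), open(d_office_hall)}
          = {at(hall), open(d_office_hall)}

== RESULT ==
["at(hall)", "open(d_office_hall)"]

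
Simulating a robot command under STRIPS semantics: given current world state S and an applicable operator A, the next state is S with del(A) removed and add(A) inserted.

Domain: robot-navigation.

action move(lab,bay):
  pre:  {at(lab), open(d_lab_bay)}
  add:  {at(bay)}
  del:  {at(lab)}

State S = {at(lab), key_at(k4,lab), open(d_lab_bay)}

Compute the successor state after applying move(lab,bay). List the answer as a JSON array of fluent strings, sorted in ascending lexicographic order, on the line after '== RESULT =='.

Progress:
  pre ⊆ S: {at(lab), open(d_lab_bay)} ⊆ S  — applicable
  S \ del = {key_at(k4,lab), open(d_lab_bay)}
  ∪ add   = {at(bay), key_at(k4,lab), open(d_lab_bay)}

== RESULT ==
["at(bay)", "key_at(k4,lab)", "open(d_lab_bay)"]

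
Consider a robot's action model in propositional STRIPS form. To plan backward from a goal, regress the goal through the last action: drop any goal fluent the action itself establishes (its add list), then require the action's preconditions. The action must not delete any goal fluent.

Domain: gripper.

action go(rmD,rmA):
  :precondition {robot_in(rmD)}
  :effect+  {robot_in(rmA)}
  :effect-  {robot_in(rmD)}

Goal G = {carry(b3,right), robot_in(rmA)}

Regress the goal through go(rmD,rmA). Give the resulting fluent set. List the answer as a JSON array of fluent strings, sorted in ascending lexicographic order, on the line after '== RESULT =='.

Compute (G \ add) ∪ pre:
  G ∩ del = {}  (empty — regression defined)
  G \ add = {carry(b3,right), robot_in(rmA)} \ {robot_in(rmA)} = {carry(b3,right)}
  ∪ pre   = {carry(b3,right)} ∪ {robot_in(rmD)}
          = {carry(b3,right), robot_in(rmD)}

== RESULT ==
["carry(b3,right)", "robot_in(rmD)"]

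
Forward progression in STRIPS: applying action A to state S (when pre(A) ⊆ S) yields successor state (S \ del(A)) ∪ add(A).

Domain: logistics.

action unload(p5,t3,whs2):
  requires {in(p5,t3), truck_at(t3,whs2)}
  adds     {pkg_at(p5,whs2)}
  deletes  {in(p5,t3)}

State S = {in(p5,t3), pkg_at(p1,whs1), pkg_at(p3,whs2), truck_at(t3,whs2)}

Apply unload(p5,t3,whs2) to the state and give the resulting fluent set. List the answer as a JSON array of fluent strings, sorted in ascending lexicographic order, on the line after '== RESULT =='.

Compute (S \ del) ∪ add:
  pre ⊆ S: {in(p5,t3), truck_at(t3,whs2)} ⊆ S  — applicable
  S \ del = {pkg_at(p1,whs1), pkg_at(p3,whs2), truck_at(t3,whs2)}
  ∪ add   = {pkg_at(p1,whs1), pkg_at(p3,whs2), pkg_at(p5,whs2), truck_at(t3,whs2)}

== RESULT ==
["pkg_at(p1,whs1)", "pkg_at(p3,whs2)", "pkg_at(p5,whs2)", "truck_at(t3,whs2)"]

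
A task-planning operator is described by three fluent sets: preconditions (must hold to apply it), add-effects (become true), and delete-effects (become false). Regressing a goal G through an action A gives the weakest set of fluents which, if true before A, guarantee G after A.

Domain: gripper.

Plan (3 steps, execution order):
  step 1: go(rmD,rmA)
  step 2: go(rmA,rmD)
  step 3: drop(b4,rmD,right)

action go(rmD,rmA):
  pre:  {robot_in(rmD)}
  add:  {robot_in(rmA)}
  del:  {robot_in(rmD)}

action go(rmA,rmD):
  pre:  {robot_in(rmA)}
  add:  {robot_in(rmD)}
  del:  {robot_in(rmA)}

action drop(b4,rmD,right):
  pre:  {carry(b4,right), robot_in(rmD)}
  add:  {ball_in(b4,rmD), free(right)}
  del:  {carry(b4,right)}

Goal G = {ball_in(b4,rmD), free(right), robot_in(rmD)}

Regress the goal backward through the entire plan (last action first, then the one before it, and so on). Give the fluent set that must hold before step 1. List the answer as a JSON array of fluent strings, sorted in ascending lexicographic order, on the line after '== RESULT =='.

Work backward from the goal:
  through step 3 (drop(b4,rmD,right)): drop {ball_in(b4,rmD), free(right)}, keep {robot_in(rmD)}, require {carry(b4,right), robot_in(rmD)}
    → {carry(b4,right), robot_in(rmD)}
  through step 2 (go(rmA,rmD)): drop {robot_in(rmD)}, keep {carry(b4,right)}, require {robot_in(rmA)}
    → {carry(b4,right), robot_in(rmA)}
  through step 1 (go(rmD,rmA)): drop {robot_in(rmA)}, keep {carry(b4,right)}, require {robot_in(rmD)}
    → {carry(b4,right), robot_in(rmD)}

== RESULT ==
["carry(b4,right)", "robot_in(rmD)"]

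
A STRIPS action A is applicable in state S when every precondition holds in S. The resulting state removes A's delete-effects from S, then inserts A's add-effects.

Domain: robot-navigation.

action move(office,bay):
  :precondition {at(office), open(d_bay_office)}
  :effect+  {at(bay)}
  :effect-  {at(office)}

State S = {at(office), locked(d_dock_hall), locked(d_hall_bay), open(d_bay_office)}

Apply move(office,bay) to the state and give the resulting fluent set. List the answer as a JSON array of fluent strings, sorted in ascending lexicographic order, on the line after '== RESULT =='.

Compute (S \ del) ∪ add:
  pre ⊆ S: {at(office), open(d_bay_office)} ⊆ S  — applicable
  S \ del = {locked(d_dock_hall), locked(d_hall_bay), open(d_bay_office)}
  ∪ add   = {at(bay), locked(d_dock_hall), locked(d_hall_bay), open(d_bay_office)}

== RESULT ==
["at(bay)", "locked(d_dock_hall)", "locked(d_hall_bay)", "open(d_bay_office)"]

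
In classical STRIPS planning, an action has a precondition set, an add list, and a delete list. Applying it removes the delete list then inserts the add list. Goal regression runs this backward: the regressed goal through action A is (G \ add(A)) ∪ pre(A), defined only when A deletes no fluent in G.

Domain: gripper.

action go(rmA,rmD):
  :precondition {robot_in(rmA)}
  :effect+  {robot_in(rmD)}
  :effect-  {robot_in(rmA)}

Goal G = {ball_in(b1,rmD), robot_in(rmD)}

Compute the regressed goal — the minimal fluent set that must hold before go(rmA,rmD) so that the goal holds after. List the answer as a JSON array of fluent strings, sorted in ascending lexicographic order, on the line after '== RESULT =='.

Compute (G \ add) ∪ pre:
  G ∩ del = {}  (empty — regression defined)
  G \ add = {ball_in(b1,rmD), robot_in(rmD)} \ {robot_in(rmD)} = {ball_in(b1,rmD)}
  ∪ pre   = {ball_in(b1,rmD)} ∪ {robot_in(rmA)}
          = {ball_in(b1,rmD), robot_in(rmA)}

== RESULT ==
["ball_in(b1,rmD)", "robot_in(rmA)"]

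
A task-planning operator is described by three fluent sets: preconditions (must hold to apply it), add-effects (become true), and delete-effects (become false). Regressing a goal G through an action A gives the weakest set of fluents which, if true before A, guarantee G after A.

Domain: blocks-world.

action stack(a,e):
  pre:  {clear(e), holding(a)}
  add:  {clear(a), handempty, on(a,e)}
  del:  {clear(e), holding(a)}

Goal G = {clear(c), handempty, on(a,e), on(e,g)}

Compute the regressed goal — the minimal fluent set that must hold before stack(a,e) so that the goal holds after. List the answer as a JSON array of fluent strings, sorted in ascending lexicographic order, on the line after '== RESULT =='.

Regress:
  G ∩ del = {}  (empty — regression defined)
  G \ add = {clear(c), handempty, on(a,e), on(e,g)} \ {clear(a), handempty, on(a,e)} = {clear(c), on(e,g)}
  ∪ pre   = {clear(c), on(e,g)} ∪ {clear(e), holding(a)}
          = {clear(c), clear(e), holding(a), on(e,g)}

== RESULT ==
["clear(c)", "clear(e)", "holding(a)", "on(e,g)"]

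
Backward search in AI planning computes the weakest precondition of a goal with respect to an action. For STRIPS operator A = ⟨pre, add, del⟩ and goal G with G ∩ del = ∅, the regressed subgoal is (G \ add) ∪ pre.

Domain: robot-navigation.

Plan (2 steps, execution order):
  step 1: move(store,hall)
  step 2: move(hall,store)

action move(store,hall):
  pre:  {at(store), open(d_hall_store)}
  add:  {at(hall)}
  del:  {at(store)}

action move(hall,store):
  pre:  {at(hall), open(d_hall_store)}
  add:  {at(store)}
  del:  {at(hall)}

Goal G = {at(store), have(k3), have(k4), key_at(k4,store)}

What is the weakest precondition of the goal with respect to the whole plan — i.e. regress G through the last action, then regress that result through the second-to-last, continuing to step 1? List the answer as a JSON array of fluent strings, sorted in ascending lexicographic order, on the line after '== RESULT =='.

Work backward from the goal:
  through step 2 (move(hall,store)): drop {at(store)}, keep {have(k3), have(k4), key_at(k4,store)}, require {at(hall), open(d_hall_store)}
    → {at(hall), have(k3), have(k4), key_at(k4,store), open(d_hall_store)}
  through step 1 (move(store,hall)): drop {at(hall)}, keep {have(k3), have(k4), key_at(k4,store), open(d_hall_store)}, require {at(store), open(d_hall_store)}
    → {at(store), have(k3), have(k4), key_at(k4,store), open(d_hall_store)}

== RESULT ==
["at(store)", "have(k3)", "have(k4)", "key_at(k4,store)", "open(d_hall_store)"]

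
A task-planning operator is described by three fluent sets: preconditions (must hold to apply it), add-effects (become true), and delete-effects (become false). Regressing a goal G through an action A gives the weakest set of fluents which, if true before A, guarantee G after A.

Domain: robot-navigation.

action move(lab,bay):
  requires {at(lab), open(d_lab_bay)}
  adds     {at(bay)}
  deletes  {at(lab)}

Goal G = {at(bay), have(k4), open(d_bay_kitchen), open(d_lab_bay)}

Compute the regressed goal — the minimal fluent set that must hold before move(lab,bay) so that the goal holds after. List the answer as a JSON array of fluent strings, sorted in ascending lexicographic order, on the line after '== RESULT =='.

Compute (G \ add) ∪ pre:
  G ∩ del = {}  (empty — regression defined)
  G \ add = {at(bay), have(k4), open(d_bay_kitchen), open(d_lab_bay)} \ {at(bay)} = {have(k4), open(d_bay_kitchen), open(d_lab_bay)}
  ∪ pre   = {have(k4), open(d_bay_kitchen), open(d_lab_bay)} ∪ {at(lab), open(d_lab_bay)}
          = {at(lab), have(k4), open(d_bay_kitchen), open(d_lab_bay)}

== RESULT ==
["at(lab)", "have(k4)", "open(d_bay_kitchen)", "open(d_lab_bay)"]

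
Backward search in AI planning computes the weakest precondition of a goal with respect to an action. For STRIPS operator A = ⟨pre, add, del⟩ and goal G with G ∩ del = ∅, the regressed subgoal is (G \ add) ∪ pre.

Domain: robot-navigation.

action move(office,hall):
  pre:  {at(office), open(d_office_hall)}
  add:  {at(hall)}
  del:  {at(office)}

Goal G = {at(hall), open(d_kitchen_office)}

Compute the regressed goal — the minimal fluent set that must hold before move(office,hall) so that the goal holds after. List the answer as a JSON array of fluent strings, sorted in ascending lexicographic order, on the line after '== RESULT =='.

Regress:
  G ∩ del = {}  (empty — regression defined)
  G \ add = {at(hall), open(d_kitchen_office)} \ {at(hall)} = {open(d_kitchen_office)}
  ∪ pre   = {open(d_kitchen_office)} ∪ {at(office), open(d_office_hall)}
          = {at(office), open(d_kitchen_office), open(d_office_hall)}

== RESULT ==
["at(office)", "open(d_kitchen_office)", "open(d_office_hall)"]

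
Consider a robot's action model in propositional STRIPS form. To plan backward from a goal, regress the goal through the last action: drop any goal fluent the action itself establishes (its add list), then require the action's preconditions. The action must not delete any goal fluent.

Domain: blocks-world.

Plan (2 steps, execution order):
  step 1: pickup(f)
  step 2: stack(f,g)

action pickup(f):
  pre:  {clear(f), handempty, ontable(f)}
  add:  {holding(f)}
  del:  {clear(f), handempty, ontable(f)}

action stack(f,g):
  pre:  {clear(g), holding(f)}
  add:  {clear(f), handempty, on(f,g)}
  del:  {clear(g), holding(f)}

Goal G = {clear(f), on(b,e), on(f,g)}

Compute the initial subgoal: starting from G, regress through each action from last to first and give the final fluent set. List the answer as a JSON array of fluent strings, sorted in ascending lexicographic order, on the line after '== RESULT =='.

Work backward from the goal:
  through step 2 (stack(f,g)): drop {clear(f), on(f,g)}, keep {on(b,e)}, require {clear(g), holding(f)}
    → {clear(g), holding(f), on(b,e)}
  through step 1 (pickup(f)): drop {holding(f)}, keep {clear(g), on(b,e)}, require {clear(f), handempty, ontable(f)}
    → {clear(f), clear(g), handempty, on(b,e), ontable(f)}

== RESULT ==
["clear(f)", "clear(g)", "handempty", "on(b,e)", "ontable(f)"]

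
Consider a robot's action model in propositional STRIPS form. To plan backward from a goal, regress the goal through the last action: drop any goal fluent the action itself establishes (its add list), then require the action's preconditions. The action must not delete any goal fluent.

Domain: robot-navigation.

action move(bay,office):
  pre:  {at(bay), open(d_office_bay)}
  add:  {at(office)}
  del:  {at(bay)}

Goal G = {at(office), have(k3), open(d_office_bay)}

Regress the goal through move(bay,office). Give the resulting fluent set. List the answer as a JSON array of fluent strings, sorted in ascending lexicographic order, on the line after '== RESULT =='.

Compute (G \ add) ∪ pre:
  G ∩ del = {}  (empty — regression defined)
  G \ add = {at(office), have(k3), open(d_office_bay)} \ {at(office)} = {have(k3), open(d_office_bay)}
  ∪ pre   = {have(k3), open(d_office_bay)} ∪ {at(bay), open(d_office_bay)}
          = {at(bay), have(k3), open(d_office_bay)}

== RESULT ==
["at(bay)", "have(k3)", "open(d_office_bay)"]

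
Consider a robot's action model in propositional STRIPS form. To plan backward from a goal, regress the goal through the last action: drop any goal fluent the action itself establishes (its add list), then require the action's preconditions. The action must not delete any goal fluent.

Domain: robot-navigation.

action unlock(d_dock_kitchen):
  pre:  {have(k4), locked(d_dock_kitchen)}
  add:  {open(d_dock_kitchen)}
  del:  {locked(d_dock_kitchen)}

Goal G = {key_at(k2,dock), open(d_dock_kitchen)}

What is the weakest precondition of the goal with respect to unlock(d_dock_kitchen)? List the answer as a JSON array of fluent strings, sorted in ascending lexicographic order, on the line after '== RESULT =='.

Regress:
  G ∩ del = {}  (empty — regression defined)
  G \ add = {key_at(k2,dock), open(d_dock_kitchen)} \ {open(d_dock_kitchen)} = {key_at(k2,dock)}
  ∪ pre   = {key_at(k2,dock)} ∪ {have(k4), locked(d_dock_kitchen)}
          = {have(k4), key_at(k2,dock), locked(d_dock_kitchen)}

== RESULT ==
["have(k4)", "key_at(k2,dock)", "locked(d_dock_kitchen)"]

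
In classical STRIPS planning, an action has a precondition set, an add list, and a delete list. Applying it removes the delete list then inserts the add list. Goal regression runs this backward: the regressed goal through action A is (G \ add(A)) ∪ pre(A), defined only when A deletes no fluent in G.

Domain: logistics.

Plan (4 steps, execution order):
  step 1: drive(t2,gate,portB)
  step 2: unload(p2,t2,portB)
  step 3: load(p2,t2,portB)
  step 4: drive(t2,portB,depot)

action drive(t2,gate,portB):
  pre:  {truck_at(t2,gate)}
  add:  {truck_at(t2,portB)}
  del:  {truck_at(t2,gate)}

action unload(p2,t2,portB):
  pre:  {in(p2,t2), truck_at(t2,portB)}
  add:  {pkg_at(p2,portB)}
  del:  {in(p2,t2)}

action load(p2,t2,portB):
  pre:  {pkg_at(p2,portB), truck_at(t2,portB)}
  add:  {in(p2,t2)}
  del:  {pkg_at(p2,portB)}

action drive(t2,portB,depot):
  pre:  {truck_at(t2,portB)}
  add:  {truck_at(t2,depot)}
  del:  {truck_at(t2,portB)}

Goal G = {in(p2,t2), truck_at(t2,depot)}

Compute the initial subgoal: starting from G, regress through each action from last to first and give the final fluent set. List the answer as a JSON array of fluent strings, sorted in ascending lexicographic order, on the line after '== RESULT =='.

Regress step by step:
  through step 4 (drive(t2,portB,depot)): drop {truck_at(t2,depot)}, keep {in(p2,t2)}, require {truck_at(t2,portB)}
    → {in(p2,t2), truck_at(t2,portB)}
  through step 3 (load(p2,t2,portB)): drop {in(p2,t2)}, keep {truck_at(t2,portB)}, require {pkg_at(p2,portB), truck_at(t2,portB)}
    → {pkg_at(p2,portB), truck_at(t2,portB)}
  through step 2 (unload(p2,t2,portB)): drop {pkg_at(p2,portB)}, keep {truck_at(t2,portB)}, require {in(p2,t2), truck_at(t2,portB)}
    → {in(p2,t2), truck_at(t2,portB)}
  through step 1 (drive(t2,gate,portB)): drop {truck_at(t2,portB)}, keep {in(p2,t2)}, require {truck_at(t2,gate)}
    → {in(p2,t2), truck_at(t2,gate)}

== RESULT ==
["in(p2,t2)", "truck_at(t2,gate)"]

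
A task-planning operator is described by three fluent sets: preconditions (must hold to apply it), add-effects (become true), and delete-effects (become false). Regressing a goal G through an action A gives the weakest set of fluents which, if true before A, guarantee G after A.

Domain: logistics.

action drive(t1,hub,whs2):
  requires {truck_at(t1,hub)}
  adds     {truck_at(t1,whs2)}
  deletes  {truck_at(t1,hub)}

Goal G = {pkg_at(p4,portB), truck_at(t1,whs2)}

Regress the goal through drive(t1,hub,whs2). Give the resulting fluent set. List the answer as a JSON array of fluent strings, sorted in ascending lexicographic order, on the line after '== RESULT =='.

Compute (G \ add) ∪ pre:
  G ∩ del = {}  (empty — regression defined)
  G \ add = {pkg_at(p4,portB), truck_at(t1,whs2)} \ {truck_at(t1,whs2)} = {pkg_at(p4,portB)}
  ∪ pre   = {pkg_at(p4,portB)} ∪ {truck_at(t1,hub)}
          = {pkg_at(p4,portB), truck_at(t1,hub)}

== RESULT ==
["pkg_at(p4,portB)", "truck_at(t1,hub)"]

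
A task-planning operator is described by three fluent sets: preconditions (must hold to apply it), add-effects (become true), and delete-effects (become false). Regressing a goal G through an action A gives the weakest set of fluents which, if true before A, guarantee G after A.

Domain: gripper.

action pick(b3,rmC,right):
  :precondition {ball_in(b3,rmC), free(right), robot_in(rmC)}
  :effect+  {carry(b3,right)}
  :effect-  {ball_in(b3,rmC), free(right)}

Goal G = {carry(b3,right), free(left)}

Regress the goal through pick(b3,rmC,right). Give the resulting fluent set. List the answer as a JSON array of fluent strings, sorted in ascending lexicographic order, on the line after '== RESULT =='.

Regress:
  G ∩ del = {}  (empty — regression defined)
  G \ add = {carry(b3,right), free(left)} \ {carry(b3,right)} = {free(left)}
  ∪ pre   = {free(left)} ∪ {ball_in(b3,rmC), free(right), robot_in(rmC)}
          = {ball_in(b3,rmC), free(left), free(right), robot_in(rmC)}

== RESULT ==
["ball_in(b3,rmC)", "free(left)", "free(right)", "robot_in(rmC)"]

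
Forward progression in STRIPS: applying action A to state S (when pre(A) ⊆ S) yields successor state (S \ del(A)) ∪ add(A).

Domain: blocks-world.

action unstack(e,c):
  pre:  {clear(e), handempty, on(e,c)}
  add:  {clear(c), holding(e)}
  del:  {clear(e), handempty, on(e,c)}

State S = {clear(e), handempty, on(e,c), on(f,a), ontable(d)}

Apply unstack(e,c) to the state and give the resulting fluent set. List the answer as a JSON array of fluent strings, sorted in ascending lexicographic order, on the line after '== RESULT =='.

Progress:
  pre ⊆ S: {clear(e), handempty, on(e,c)} ⊆ S  — applicable
  S \ del = {on(f,a), ontable(d)}
  ∪ add   = {clear(c), holding(e), on(f,a), ontable(d)}

== RESULT ==
["clear(c)", "holding(e)", "on(f,a)", "ontable(d)"]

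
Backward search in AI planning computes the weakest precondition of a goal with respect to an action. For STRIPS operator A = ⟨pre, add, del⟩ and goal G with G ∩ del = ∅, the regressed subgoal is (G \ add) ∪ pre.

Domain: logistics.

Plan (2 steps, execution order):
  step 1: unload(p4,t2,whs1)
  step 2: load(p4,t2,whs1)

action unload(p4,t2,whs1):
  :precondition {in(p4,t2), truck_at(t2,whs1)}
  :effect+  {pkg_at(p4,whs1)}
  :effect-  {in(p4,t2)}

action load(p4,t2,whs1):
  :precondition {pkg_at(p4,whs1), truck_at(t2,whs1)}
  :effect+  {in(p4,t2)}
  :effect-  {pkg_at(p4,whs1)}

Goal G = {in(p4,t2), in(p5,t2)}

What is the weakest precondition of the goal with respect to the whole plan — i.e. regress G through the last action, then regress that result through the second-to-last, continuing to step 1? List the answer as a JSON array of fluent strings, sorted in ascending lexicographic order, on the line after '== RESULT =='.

Regress step by step:
  through step 2 (load(p4,t2,whs1)): drop {in(p4,t2)}, keep {in(p5,t2)}, require {pkg_at(p4,whs1), truck_at(t2,whs1)}
    → {in(p5,t2), pkg_at(p4,whs1), truck_at(t2,whs1)}
  through step 1 (unload(p4,t2,whs1)): drop {pkg_at(p4,whs1)}, keep {in(p5,t2), truck_at(t2,whs1)}, require {in(p4,t2), truck_at(t2,whs1)}
    → {in(p4,t2), in(p5,t2), truck_at(t2,whs1)}

== RESULT ==
["in(p4,t2)", "in(p5,t2)", "truck_at(t2,whs1)"]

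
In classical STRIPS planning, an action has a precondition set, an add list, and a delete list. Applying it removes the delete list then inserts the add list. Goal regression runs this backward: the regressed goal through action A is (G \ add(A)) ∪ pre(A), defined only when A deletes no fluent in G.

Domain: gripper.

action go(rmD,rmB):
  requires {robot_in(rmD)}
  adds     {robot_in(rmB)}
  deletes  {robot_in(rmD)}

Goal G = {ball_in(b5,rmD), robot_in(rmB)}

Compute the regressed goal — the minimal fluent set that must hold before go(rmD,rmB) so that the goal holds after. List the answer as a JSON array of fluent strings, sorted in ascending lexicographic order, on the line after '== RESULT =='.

Compute (G \ add) ∪ pre:
  G ∩ del = {}  (empty — regression defined)
  G \ add = {ball_in(b5,rmD), robot_in(rmB)} \ {robot_in(rmB)} = {ball_in(b5,rmD)}
  ∪ pre   = {ball_in(b5,rmD)} ∪ {robot_in(rmD)}
          = {ball_in(b5,rmD), robot_in(rmD)}

== RESULT ==
["ball_in(b5,rmD)", "robot_in(rmD)"]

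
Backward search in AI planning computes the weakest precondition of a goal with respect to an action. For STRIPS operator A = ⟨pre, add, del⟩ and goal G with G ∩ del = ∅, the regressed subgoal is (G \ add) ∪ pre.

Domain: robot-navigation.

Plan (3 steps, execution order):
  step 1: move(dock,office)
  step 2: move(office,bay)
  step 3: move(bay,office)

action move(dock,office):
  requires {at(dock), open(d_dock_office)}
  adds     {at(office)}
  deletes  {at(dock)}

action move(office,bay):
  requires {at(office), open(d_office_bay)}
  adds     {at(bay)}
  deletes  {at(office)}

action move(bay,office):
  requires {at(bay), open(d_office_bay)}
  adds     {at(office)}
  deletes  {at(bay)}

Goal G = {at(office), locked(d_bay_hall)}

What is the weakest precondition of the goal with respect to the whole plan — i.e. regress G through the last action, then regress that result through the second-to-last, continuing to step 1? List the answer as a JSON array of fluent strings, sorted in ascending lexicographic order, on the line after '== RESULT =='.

Regress step by step:
  through step 3 (move(bay,office)): drop {at(office)}, keep {locked(d_bay_hall)}, require {at(bay), open(d_office_bay)}
    → {at(bay), locked(d_bay_hall), open(d_office_bay)}
  through step 2 (move(office,bay)): drop {at(bay)}, keep {locked(d_bay_hall), open(d_office_bay)}, require {at(office), open(d_office_bay)}
    → {at(office), locked(d_bay_hall), open(d_office_bay)}
  through step 1 (move(dock,office)): drop {at(office)}, keep {locked(d_bay_hall), open(d_office_bay)}, require {at(dock), open(d_dock_office)}
    → {at(dock), locked(d_bay_hall), open(d_dock_office), open(d_office_bay)}

== RESULT ==
["at(dock)", "locked(d_bay_hall)", "open(d_dock_office)", "open(d_office_bay)"]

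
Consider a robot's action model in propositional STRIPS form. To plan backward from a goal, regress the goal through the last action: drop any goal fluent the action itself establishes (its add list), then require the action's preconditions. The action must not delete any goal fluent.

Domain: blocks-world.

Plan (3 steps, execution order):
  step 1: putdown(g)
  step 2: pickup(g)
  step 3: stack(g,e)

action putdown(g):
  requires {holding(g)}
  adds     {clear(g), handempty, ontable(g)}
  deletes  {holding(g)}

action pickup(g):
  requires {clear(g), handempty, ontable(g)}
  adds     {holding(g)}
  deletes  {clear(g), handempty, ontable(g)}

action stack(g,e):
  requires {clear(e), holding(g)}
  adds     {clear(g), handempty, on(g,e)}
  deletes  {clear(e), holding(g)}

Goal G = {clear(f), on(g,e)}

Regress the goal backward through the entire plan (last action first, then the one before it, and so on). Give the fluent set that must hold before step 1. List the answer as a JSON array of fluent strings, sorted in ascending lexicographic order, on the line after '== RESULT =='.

Work backward from the goal:
  through step 3 (stack(g,e)): drop {on(g,e)}, keep {clear(f)}, require {clear(e), holding(g)}
    → {clear(e), clear(f), holding(g)}
  through step 2 (pickup(g)): drop {holding(g)}, keep {clear(e), clear(f)}, require {clear(g), handempty, ontable(g)}
    → {clear(e), clear(f), clear(g), handempty, ontable(g)}
  through step 1 (putdown(g)): drop {clear(g), handempty, ontable(g)}, keep {clear(e), clear(f)}, require {holding(g)}
    → {clear(e), clear(f), holding(g)}

== RESULT ==
["clear(e)", "clear(f)", "holding(g)"]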